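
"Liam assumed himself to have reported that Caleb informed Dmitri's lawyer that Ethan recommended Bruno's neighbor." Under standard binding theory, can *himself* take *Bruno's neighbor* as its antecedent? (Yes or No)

*himself* is a reflexive; Principle A requires it to be bound within its binding domain — the matrix clause.
— Bruno's neighbor: object of the clause headed by 'recommended'; does not c-command the reflexive — cannot bind it (Principle A).

No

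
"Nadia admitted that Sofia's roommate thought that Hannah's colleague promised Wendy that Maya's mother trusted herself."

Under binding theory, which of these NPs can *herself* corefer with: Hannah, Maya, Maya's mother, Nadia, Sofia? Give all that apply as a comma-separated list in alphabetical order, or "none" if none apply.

*herself* is a reflexive; Principle A requires it to be bound within its binding domain — the clause headed by 'trusted'.
— Hannah: possessor inside the subject DP of the clause headed by 'promised'; does not c-command the reflexive — cannot bind it (Principle A).
— Maya: possessor inside the subject DP of the clause headed by 'trusted'; does not c-command the reflexive — cannot bind it (Principle A).
— Maya's mother: subject of the clause headed by 'trusted'; c-commands the reflexive within its binding domain — allowed (Principle A).
— Nadia: subject of the matrix clause; c-commands the reflexive but lies outside its binding domain — cannot bind it (Principle A).
— Sofia: possessor inside the subject DP of the clause headed by 'thought'; does not c-command the reflexive — cannot bind it (Principle A).

Maya's mother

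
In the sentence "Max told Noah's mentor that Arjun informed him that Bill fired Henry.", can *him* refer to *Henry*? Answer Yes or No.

No

*him* is a pronoun; Principle B requires it to be free in its binding domain — the clause headed by 'informed'.
— Henry: object of the clause headed by 'fired'; is c-commanded by the pronoun; coreference would bind this R-expression — blocked (Principle C).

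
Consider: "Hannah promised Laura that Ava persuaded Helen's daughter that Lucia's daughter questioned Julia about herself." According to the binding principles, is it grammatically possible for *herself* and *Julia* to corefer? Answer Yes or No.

Yes

*herself* is a reflexive; Principle A requires it to be bound within its binding domain — the clause headed by 'questioned'.
— Julia: object of the clause headed by 'questioned'; c-commands the reflexive within its binding domain — allowed (Principle A).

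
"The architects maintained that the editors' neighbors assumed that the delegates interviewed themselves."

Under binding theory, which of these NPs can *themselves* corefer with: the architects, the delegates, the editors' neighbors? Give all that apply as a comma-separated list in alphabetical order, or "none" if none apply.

*themselves* is a reflexive; Principle A requires it to be bound within its binding domain — the clause headed by 'interviewed'.
— the architects: subject of the matrix clause; c-commands the reflexive but lies outside its binding domain — cannot bind it (Principle A).
— the delegates: subject of the clause headed by 'interviewed'; c-commands the reflexive within its binding domain — allowed (Principle A).
— the editors' neighbors: subject of the clause headed by 'assumed'; c-commands the reflexive but lies outside its binding domain — cannot bind it (Principle A).

the delegates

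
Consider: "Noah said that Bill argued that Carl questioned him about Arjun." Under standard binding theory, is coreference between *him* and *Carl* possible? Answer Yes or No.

*Carl* is an R-expression; Principle C requires it to be free (not bound by any c-commanding expression).
— him: object of the clause headed by 'questioned'; the R-expression locally c-commands the pronoun — coreference blocked (Principle B on the pronoun).

No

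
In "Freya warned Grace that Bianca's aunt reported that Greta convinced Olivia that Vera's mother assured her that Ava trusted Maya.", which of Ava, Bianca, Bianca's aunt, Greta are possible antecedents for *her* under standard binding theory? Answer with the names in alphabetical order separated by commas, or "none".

Bianca, Bianca's aunt, Greta

*her* is a pronoun; Principle B requires it to be free in its binding domain — the clause headed by 'assured'.
— Ava: subject of the clause headed by 'trusted'; is c-commanded by the pronoun; coreference would bind this R-expression — blocked (Principle C).
— Bianca: possessor inside the subject DP of the clause headed by 'reported'; does not c-command the pronoun — Principle B does not apply; allowed.
— Bianca's aunt: subject of the clause headed by 'reported'; c-commands the pronoun but lies outside its binding domain — allowed.
— Greta: subject of the clause headed by 'convinced'; c-commands the pronoun but lies outside its binding domain — allowed.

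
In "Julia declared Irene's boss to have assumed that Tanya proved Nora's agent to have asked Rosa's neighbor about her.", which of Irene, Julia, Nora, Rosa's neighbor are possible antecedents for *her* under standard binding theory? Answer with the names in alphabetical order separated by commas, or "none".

*her* is a pronoun; Principle B requires it to be free in its binding domain — the clause headed by 'asked'.
— Irene: possessor inside the subject DP of the clause headed by 'assumed'; does not c-command the pronoun — Principle B does not apply; allowed.
— Julia: subject of the matrix clause; c-commands the pronoun but lies outside its binding domain — allowed.
— Nora: possessor inside the subject DP of the clause headed by 'asked'; does not c-command the pronoun — Principle B does not apply; allowed.
— Rosa's neighbor: object of the clause headed by 'asked'; c-commands the pronoun within its binding domain — blocked (Principle B).

Irene, Julia, Nora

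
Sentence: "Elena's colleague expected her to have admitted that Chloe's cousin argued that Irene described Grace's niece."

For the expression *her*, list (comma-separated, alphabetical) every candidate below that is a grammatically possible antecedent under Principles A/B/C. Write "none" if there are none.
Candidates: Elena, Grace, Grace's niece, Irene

*her* is a pronoun; Principle B requires it to be free in its binding domain — the matrix clause.
— Elena: possessor inside the subject DP of the matrix clause; does not c-command the pronoun — Principle B does not apply; allowed.
— Grace: possessor inside the object DP of the clause headed by 'described'; is c-commanded by the pronoun; coreference would bind this R-expression — blocked (Principle C).
— Grace's niece: object of the clause headed by 'described'; is c-commanded by the pronoun; coreference would bind this R-expression — blocked (Principle C).
— Irene: subject of the clause headed by 'described'; is c-commanded by the pronoun; coreference would bind this R-expression — blocked (Principle C).

Elena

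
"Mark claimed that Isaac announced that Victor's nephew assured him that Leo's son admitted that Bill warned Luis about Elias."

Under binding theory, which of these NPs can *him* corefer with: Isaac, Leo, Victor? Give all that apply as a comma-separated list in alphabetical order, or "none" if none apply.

Isaac, Victor

*him* is a pronoun; Principle B requires it to be free in its binding domain — the clause headed by 'assured'.
— Isaac: subject of the clause headed by 'announced'; c-commands the pronoun but lies outside its binding domain — allowed.
— Leo: possessor inside the subject DP of the clause headed by 'admitted'; is c-commanded by the pronoun; coreference would bind this R-expression — blocked (Principle C).
— Victor: possessor inside the subject DP of the clause headed by 'assured'; does not c-command the pronoun — Principle B does not apply; allowed.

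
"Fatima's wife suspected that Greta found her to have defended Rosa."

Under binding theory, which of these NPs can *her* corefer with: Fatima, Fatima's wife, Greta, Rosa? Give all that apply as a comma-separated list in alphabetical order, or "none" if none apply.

Fatima, Fatima's wife

*her* is a pronoun; Principle B requires it to be free in its binding domain — the clause headed by 'found'.
— Fatima: possessor inside the subject DP of the matrix clause; does not c-command the pronoun — Principle B does not apply; allowed.
— Fatima's wife: subject of the matrix clause; c-commands the pronoun but lies outside its binding domain — allowed.
— Greta: subject of the clause headed by 'found'; c-commands the pronoun within its binding domain — blocked (Principle B).
— Rosa: object of the clause headed by 'defended'; is c-commanded by the pronoun; coreference would bind this R-expression — blocked (Principle C).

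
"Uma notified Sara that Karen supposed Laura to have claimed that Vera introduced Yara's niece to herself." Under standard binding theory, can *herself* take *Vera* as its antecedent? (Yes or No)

*herself* is a reflexive; Principle A requires it to be bound within its binding domain — the clause headed by 'introduced'.
— Vera: subject of the clause headed by 'introduced'; c-commands the reflexive within its binding domain — allowed (Principle A).

Yes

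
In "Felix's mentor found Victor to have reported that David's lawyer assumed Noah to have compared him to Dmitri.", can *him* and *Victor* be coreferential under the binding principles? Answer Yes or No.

*Victor* is an R-expression; Principle C requires it to be free (not bound by any c-commanding expression).
— him: object of the clause headed by 'compared'; the pronoun does not c-command the R-expression — coreference allowed.

Yes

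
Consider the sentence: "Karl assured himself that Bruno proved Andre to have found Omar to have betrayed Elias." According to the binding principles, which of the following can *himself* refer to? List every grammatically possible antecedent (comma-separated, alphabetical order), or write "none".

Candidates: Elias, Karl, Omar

*himself* is a reflexive; Principle A requires it to be bound within its binding domain — the matrix clause.
— Elias: object of the clause headed by 'betrayed'; does not c-command the reflexive — cannot bind it (Principle A).
— Karl: subject of the matrix clause; c-commands the reflexive within its binding domain — allowed (Principle A).
— Omar: subject of the clause headed by 'betrayed'; does not c-command the reflexive — cannot bind it (Principle A).

Karl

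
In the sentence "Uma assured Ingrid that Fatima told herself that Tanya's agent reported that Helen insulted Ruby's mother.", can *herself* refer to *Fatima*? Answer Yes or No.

*herself* is a reflexive; Principle A requires it to be bound within its binding domain — the clause headed by 'told'.
— Fatima: subject of the clause headed by 'told'; c-commands the reflexive within its binding domain — allowed (Principle A).

Yes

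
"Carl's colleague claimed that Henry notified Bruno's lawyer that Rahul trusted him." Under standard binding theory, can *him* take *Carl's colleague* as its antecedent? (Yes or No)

Yes

*him* is a pronoun; Principle B requires it to be free in its binding domain — the clause headed by 'trusted'.
— Carl's colleague: subject of the matrix clause; c-commands the pronoun but lies outside its binding domain — allowed.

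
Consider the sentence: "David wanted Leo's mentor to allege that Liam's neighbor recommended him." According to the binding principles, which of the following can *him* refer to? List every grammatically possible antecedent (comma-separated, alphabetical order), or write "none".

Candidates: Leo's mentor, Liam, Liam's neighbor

Leo's mentor, Liam

*him* is a pronoun; Principle B requires it to be free in its binding domain — the clause headed by 'recommended'.
— Leo's mentor: subject of the clause headed by 'allege'; c-commands the pronoun but lies outside its binding domain — allowed.
— Liam: possessor inside the subject DP of the clause headed by 'recommended'; does not c-command the pronoun — Principle B does not apply; allowed.
— Liam's neighbor: subject of the clause headed by 'recommended'; c-commands the pronoun within its binding domain — blocked (Principle B).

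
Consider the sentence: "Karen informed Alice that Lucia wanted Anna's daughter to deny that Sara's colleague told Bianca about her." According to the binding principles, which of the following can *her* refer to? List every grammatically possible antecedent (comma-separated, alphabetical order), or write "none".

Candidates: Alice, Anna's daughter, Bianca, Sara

*her* is a pronoun; Principle B requires it to be free in its binding domain — the clause headed by 'told'.
— Alice: object of the matrix clause; c-commands the pronoun but lies outside its binding domain — allowed.
— Anna's daughter: subject of the clause headed by 'deny'; c-commands the pronoun but lies outside its binding domain — allowed.
— Bianca: object of the clause headed by 'told'; c-commands the pronoun within its binding domain — blocked (Principle B).
— Sara: possessor inside the subject DP of the clause headed by 'told'; does not c-command the pronoun — Principle B does not apply; allowed.

Alice, Anna's daughter, Sara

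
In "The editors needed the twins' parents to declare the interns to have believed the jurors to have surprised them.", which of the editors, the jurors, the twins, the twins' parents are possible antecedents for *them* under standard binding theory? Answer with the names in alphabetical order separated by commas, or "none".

*them* is a pronoun; Principle B requires it to be free in its binding domain — the clause headed by 'surprised'.
— the editors: subject of the matrix clause; c-commands the pronoun but lies outside its binding domain — allowed.
— the jurors: subject of the clause headed by 'surprised'; c-commands the pronoun within its binding domain — blocked (Principle B).
— the twins: possessor inside the subject DP of the clause headed by 'declare'; does not c-command the pronoun — Principle B does not apply; allowed.
— the twins' parents: subject of the clause headed by 'declare'; c-commands the pronoun but lies outside its binding domain — allowed.

the editors, the twins, the twins' parents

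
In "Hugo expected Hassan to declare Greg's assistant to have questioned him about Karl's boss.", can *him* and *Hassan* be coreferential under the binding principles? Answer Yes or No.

Yes

*Hassan* is an R-expression; Principle C requires it to be free (not bound by any c-commanding expression).
— him: object of the clause headed by 'questioned'; the pronoun does not c-command the R-expression — coreference allowed.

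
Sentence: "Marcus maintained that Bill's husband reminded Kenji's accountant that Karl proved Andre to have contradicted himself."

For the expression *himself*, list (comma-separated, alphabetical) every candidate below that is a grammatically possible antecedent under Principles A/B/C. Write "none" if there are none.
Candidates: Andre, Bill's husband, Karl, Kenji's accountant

*himself* is a reflexive; Principle A requires it to be bound within its binding domain — the clause headed by 'contradicted'.
— Andre: subject of the clause headed by 'contradicted'; c-commands the reflexive within its binding domain — allowed (Principle A).
— Bill's husband: subject of the clause headed by 'reminded'; c-commands the reflexive but lies outside its binding domain — cannot bind it (Principle A).
— Karl: subject of the clause headed by 'proved'; c-commands the reflexive but lies outside its binding domain — cannot bind it (Principle A).
— Kenji's accountant: object of the clause headed by 'reminded'; c-commands the reflexive but lies outside its binding domain — cannot bind it (Principle A).

Andre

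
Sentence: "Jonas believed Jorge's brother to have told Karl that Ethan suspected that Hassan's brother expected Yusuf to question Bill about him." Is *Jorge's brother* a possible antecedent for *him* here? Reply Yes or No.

*him* is a pronoun; Principle B requires it to be free in its binding domain — the clause headed by 'question'.
— Jorge's brother: subject of the clause headed by 'told'; c-commands the pronoun but lies outside its binding domain — allowed.

Yes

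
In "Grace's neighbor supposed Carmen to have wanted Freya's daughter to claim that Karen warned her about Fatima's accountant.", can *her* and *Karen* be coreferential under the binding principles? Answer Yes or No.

*Karen* is an R-expression; Principle C requires it to be free (not bound by any c-commanding expression).
— her: object of the clause headed by 'warned'; the R-expression locally c-commands the pronoun — coreference blocked (Principle B on the pronoun).

No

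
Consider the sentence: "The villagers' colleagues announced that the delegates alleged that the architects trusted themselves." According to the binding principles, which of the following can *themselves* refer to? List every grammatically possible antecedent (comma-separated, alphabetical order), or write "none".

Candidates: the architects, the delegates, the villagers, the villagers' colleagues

*themselves* is a reflexive; Principle A requires it to be bound within its binding domain — the clause headed by 'trusted'.
— the architects: subject of the clause headed by 'trusted'; c-commands the reflexive within its binding domain — allowed (Principle A).
— the delegates: subject of the clause headed by 'alleged'; c-commands the reflexive but lies outside its binding domain — cannot bind it (Principle A).
— the villagers: possessor inside the subject DP of the matrix clause; does not c-command the reflexive — cannot bind it (Principle A).
— the villagers' colleagues: subject of the matrix clause; c-commands the reflexive but lies outside its binding domain — cannot bind it (Principle A).

the architects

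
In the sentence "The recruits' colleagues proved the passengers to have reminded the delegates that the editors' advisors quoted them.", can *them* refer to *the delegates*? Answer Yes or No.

*them* is a pronoun; Principle B requires it to be free in its binding domain — the clause headed by 'quoted'.
— the delegates: object of the clause headed by 'reminded'; c-commands the pronoun but lies outside its binding domain — allowed.

Yes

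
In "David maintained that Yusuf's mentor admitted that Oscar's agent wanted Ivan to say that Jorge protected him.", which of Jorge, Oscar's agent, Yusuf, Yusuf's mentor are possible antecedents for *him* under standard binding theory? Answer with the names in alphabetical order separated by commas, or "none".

Oscar's agent, Yusuf, Yusuf's mentor

*him* is a pronoun; Principle B requires it to be free in its binding domain — the clause headed by 'protected'.
— Jorge: subject of the clause headed by 'protected'; c-commands the pronoun within its binding domain — blocked (Principle B).
— Oscar's agent: subject of the clause headed by 'wanted'; c-commands the pronoun but lies outside its binding domain — allowed.
— Yusuf: possessor inside the subject DP of the clause headed by 'admitted'; does not c-command the pronoun — Principle B does not apply; allowed.
— Yusuf's mentor: subject of the clause headed by 'admitted'; c-commands the pronoun but lies outside its binding domain — allowed.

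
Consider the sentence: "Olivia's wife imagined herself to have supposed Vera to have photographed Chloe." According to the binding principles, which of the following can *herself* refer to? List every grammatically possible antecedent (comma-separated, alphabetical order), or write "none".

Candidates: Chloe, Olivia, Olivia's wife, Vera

*herself* is a reflexive; Principle A requires it to be bound within its binding domain — the matrix clause.
— Chloe: object of the clause headed by 'photographed'; does not c-command the reflexive — cannot bind it (Principle A).
— Olivia: possessor inside the subject DP of the matrix clause; does not c-command the reflexive — cannot bind it (Principle A).
— Olivia's wife: subject of the matrix clause; c-commands the reflexive within its binding domain — allowed (Principle A).
— Vera: subject of the clause headed by 'photographed'; does not c-command the reflexive — cannot bind it (Principle A).

Olivia's wife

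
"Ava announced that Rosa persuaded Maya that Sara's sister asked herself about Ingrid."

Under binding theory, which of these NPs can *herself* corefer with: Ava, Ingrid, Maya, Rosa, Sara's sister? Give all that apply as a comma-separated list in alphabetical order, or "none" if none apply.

*herself* is a reflexive; Principle A requires it to be bound within its binding domain — the clause headed by 'asked'.
— Ava: subject of the matrix clause; c-commands the reflexive but lies outside its binding domain — cannot bind it (Principle A).
— Ingrid: second object of the clause headed by 'asked'; does not c-command the reflexive — cannot bind it (Principle A).
— Maya: object of the clause headed by 'persuaded'; c-commands the reflexive but lies outside its binding domain — cannot bind it (Principle A).
— Rosa: subject of the clause headed by 'persuaded'; c-commands the reflexive but lies outside its binding domain — cannot bind it (Principle A).
— Sara's sister: subject of the clause headed by 'asked'; c-commands the reflexive within its binding domain — allowed (Principle A).

Sara's sister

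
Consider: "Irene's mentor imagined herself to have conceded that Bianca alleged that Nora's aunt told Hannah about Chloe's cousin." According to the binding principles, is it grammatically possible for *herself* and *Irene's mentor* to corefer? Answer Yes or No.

Yes

*herself* is a reflexive; Principle A requires it to be bound within its binding domain — the matrix clause.
— Irene's mentor: subject of the matrix clause; c-commands the reflexive within its binding domain — allowed (Principle A).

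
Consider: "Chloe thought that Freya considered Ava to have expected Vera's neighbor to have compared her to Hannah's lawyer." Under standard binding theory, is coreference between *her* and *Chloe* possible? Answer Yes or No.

*Chloe* is an R-expression; Principle C requires it to be free (not bound by any c-commanding expression).
— her: object of the clause headed by 'compared'; the pronoun does not c-command the R-expression — coreference allowed.

Yes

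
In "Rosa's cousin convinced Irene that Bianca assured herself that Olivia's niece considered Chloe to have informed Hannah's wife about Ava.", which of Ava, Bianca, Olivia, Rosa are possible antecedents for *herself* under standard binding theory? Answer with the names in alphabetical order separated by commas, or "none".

*herself* is a reflexive; Principle A requires it to be bound within its binding domain — the clause headed by 'assured'.
— Ava: second object of the clause headed by 'informed'; does not c-command the reflexive — cannot bind it (Principle A).
— Bianca: subject of the clause headed by 'assured'; c-commands the reflexive within its binding domain — allowed (Principle A).
— Olivia: possessor inside the subject DP of the clause headed by 'considered'; does not c-command the reflexive — cannot bind it (Principle A).
— Rosa: possessor inside the subject DP of the matrix clause; does not c-command the reflexive — cannot bind it (Principle A).

Bianca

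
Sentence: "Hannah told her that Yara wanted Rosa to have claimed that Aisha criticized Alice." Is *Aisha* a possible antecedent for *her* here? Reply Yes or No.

*her* is a pronoun; Principle B requires it to be free in its binding domain — the matrix clause.
— Aisha: subject of the clause headed by 'criticized'; is c-commanded by the pronoun; coreference would bind this R-expression — blocked (Principle C).

No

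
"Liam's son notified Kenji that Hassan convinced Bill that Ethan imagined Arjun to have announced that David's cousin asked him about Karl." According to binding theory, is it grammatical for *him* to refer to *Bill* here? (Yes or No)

*Bill* is an R-expression; Principle C requires it to be free (not bound by any c-commanding expression).
— him: object of the clause headed by 'asked'; the pronoun does not c-command the R-expression — coreference allowed.

Yes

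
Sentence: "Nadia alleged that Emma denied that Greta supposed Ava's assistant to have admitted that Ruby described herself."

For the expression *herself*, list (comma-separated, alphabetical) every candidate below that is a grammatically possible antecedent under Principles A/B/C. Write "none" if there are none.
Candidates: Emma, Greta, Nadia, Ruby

*herself* is a reflexive; Principle A requires it to be bound within its binding domain — the clause headed by 'described'.
— Emma: subject of the clause headed by 'denied'; c-commands the reflexive but lies outside its binding domain — cannot bind it (Principle A).
— Greta: subject of the clause headed by 'supposed'; c-commands the reflexive but lies outside its binding domain — cannot bind it (Principle A).
— Nadia: subject of the matrix clause; c-commands the reflexive but lies outside its binding domain — cannot bind it (Principle A).
— Ruby: subject of the clause headed by 'described'; c-commands the reflexive within its binding domain — allowed (Principle A).

Ruby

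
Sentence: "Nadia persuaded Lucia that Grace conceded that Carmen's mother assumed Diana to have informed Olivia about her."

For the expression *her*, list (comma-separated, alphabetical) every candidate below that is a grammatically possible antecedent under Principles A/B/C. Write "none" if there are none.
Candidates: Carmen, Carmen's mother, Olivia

*her* is a pronoun; Principle B requires it to be free in its binding domain — the clause headed by 'informed'.
— Carmen: possessor inside the subject DP of the clause headed by 'assumed'; does not c-command the pronoun — Principle B does not apply; allowed.
— Carmen's mother: subject of the clause headed by 'assumed'; c-commands the pronoun but lies outside its binding domain — allowed.
— Olivia: object of the clause headed by 'informed'; c-commands the pronoun within its binding domain — blocked (Principle B).

Carmen, Carmen's mother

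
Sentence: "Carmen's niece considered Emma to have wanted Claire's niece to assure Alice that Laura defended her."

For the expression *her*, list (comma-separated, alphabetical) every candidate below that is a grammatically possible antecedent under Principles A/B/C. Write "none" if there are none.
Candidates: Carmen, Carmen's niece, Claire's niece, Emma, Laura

Carmen, Carmen's niece, Claire's niece, Emma

*her* is a pronoun; Principle B requires it to be free in its binding domain — the clause headed by 'defended'.
— Carmen: possessor inside the subject DP of the matrix clause; does not c-command the pronoun — Principle B does not apply; allowed.
— Carmen's niece: subject of the matrix clause; c-commands the pronoun but lies outside its binding domain — allowed.
— Claire's niece: subject of the clause headed by 'assure'; c-commands the pronoun but lies outside its binding domain — allowed.
— Emma: subject of the clause headed by 'wanted'; c-commands the pronoun but lies outside its binding domain — allowed.
— Laura: subject of the clause headed by 'defended'; c-commands the pronoun within its binding domain — blocked (Principle B).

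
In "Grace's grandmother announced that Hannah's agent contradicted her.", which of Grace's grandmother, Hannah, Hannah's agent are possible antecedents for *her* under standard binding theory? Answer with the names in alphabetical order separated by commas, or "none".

*her* is a pronoun; Principle B requires it to be free in its binding domain — the clause headed by 'contradicted'.
— Grace's grandmother: subject of the matrix clause; c-commands the pronoun but lies outside its binding domain — allowed.
— Hannah: possessor inside the subject DP of the clause headed by 'contradicted'; does not c-command the pronoun — Principle B does not apply; allowed.
— Hannah's agent: subject of the clause headed by 'contradicted'; c-commands the pronoun within its binding domain — blocked (Principle B).

Grace's grandmother, Hannah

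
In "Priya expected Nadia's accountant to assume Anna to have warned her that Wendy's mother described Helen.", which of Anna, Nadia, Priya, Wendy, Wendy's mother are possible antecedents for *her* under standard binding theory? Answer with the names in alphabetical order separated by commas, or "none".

*her* is a pronoun; Principle B requires it to be free in its binding domain — the clause headed by 'warned'.
— Anna: subject of the clause headed by 'warned'; c-commands the pronoun within its binding domain — blocked (Principle B).
— Nadia: possessor inside the subject DP of the clause headed by 'assume'; does not c-command the pronoun — Principle B does not apply; allowed.
— Priya: subject of the matrix clause; c-commands the pronoun but lies outside its binding domain — allowed.
— Wendy: possessor inside the subject DP of the clause headed by 'described'; is c-commanded by the pronoun; coreference would bind this R-expression — blocked (Principle C).
— Wendy's mother: subject of the clause headed by 'described'; is c-commanded by the pronoun; coreference would bind this R-expression — blocked (Principle C).

Nadia, Priya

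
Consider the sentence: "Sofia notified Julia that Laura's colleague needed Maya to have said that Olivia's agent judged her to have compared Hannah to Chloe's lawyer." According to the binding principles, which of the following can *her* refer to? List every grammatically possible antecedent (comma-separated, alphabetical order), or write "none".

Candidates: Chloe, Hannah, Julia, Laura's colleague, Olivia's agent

Julia, Laura's colleague

*her* is a pronoun; Principle B requires it to be free in its binding domain — the clause headed by 'judged'.
— Chloe: possessor inside the second object DP of the clause headed by 'compared'; is c-commanded by the pronoun; coreference would bind this R-expression — blocked (Principle C).
— Hannah: object of the clause headed by 'compared'; is c-commanded by the pronoun; coreference would bind this R-expression — blocked (Principle C).
— Julia: object of the matrix clause; c-commands the pronoun but lies outside its binding domain — allowed.
— Laura's colleague: subject of the clause headed by 'needed'; c-commands the pronoun but lies outside its binding domain — allowed.
— Olivia's agent: subject of the clause headed by 'judged'; c-commands the pronoun within its binding domain — blocked (Principle B).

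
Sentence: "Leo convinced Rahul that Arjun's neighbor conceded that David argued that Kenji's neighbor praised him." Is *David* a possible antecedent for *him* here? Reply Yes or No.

Yes

*him* is a pronoun; Principle B requires it to be free in its binding domain — the clause headed by 'praised'.
— David: subject of the clause headed by 'argued'; c-commands the pronoun but lies outside its binding domain — allowed.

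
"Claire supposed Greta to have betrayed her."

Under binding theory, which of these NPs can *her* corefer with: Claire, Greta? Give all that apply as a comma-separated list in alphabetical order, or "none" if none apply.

Claire

*her* is a pronoun; Principle B requires it to be free in its binding domain — the clause headed by 'betrayed'.
— Claire: subject of the matrix clause; c-commands the pronoun but lies outside its binding domain — allowed.
— Greta: subject of the clause headed by 'betrayed'; c-commands the pronoun within its binding domain — blocked (Principle B).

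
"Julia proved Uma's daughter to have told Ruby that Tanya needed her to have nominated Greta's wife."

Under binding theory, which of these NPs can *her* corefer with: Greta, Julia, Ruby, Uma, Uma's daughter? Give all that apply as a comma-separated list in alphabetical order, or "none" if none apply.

Julia, Ruby, Uma, Uma's daughter

*her* is a pronoun; Principle B requires it to be free in its binding domain — the clause headed by 'needed'.
— Greta: possessor inside the object DP of the clause headed by 'nominated'; is c-commanded by the pronoun; coreference would bind this R-expression — blocked (Principle C).
— Julia: subject of the matrix clause; c-commands the pronoun but lies outside its binding domain — allowed.
— Ruby: object of the clause headed by 'told'; c-commands the pronoun but lies outside its binding domain — allowed.
— Uma: possessor inside the subject DP of the clause headed by 'told'; does not c-command the pronoun — Principle B does not apply; allowed.
— Uma's daughter: subject of the clause headed by 'told'; c-commands the pronoun but lies outside its binding domain — allowed.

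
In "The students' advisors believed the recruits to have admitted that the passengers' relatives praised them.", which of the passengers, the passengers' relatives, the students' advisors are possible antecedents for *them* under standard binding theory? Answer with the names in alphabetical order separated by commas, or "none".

*them* is a pronoun; Principle B requires it to be free in its binding domain — the clause headed by 'praised'.
— the passengers: possessor inside the subject DP of the clause headed by 'praised'; does not c-command the pronoun — Principle B does not apply; allowed.
— the passengers' relatives: subject of the clause headed by 'praised'; c-commands the pronoun within its binding domain — blocked (Principle B).
— the students' advisors: subject of the matrix clause; c-commands the pronoun but lies outside its binding domain — allowed.

the passengers, the students' advisors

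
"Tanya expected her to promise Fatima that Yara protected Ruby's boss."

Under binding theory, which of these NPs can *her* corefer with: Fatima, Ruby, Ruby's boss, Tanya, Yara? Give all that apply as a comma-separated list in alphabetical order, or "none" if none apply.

none

*her* is a pronoun; Principle B requires it to be free in its binding domain — the matrix clause.
— Fatima: object of the clause headed by 'promise'; is c-commanded by the pronoun; coreference would bind this R-expression — blocked (Principle C).
— Ruby: possessor inside the object DP of the clause headed by 'protected'; is c-commanded by the pronoun; coreference would bind this R-expression — blocked (Principle C).
— Ruby's boss: object of the clause headed by 'protected'; is c-commanded by the pronoun; coreference would bind this R-expression — blocked (Principle C).
— Tanya: subject of the matrix clause; c-commands the pronoun within its binding domain — blocked (Principle B).
— Yara: subject of the clause headed by 'protected'; is c-commanded by the pronoun; coreference would bind this R-expression — blocked (Principle C).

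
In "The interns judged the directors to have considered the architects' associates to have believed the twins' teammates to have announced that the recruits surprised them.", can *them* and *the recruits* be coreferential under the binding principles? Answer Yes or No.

*the recruits* is an R-expression; Principle C requires it to be free (not bound by any c-commanding expression).
— them: object of the clause headed by 'surprised'; the R-expression locally c-commands the pronoun — coreference blocked (Principle B on the pronoun).

No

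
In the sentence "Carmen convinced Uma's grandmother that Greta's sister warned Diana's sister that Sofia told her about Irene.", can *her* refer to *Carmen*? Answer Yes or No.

Yes

*her* is a pronoun; Principle B requires it to be free in its binding domain — the clause headed by 'told'.
— Carmen: subject of the matrix clause; c-commands the pronoun but lies outside its binding domain — allowed.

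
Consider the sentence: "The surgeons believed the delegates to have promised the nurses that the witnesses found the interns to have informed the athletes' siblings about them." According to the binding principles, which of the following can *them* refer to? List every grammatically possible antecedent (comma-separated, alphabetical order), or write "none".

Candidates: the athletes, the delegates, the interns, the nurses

the athletes, the delegates, the nurses

*them* is a pronoun; Principle B requires it to be free in its binding domain — the clause headed by 'informed'.
— the athletes: possessor inside the object DP of the clause headed by 'informed'; does not c-command the pronoun — Principle B does not apply; allowed.
— the delegates: subject of the clause headed by 'promised'; c-commands the pronoun but lies outside its binding domain — allowed.
— the interns: subject of the clause headed by 'informed'; c-commands the pronoun within its binding domain — blocked (Principle B).
— the nurses: object of the clause headed by 'promised'; c-commands the pronoun but lies outside its binding domain — allowed.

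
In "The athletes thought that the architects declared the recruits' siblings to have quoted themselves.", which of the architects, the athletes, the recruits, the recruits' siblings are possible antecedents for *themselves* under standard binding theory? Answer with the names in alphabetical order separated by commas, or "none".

the recruits' siblings

*themselves* is a reflexive; Principle A requires it to be bound within its binding domain — the clause headed by 'quoted'.
— the architects: subject of the clause headed by 'declared'; c-commands the reflexive but lies outside its binding domain — cannot bind it (Principle A).
— the athletes: subject of the matrix clause; c-commands the reflexive but lies outside its binding domain — cannot bind it (Principle A).
— the recruits: possessor inside the subject DP of the clause headed by 'quoted'; does not c-command the reflexive — cannot bind it (Principle A).
— the recruits' siblings: subject of the clause headed by 'quoted'; c-commands the reflexive within its binding domain — allowed (Principle A).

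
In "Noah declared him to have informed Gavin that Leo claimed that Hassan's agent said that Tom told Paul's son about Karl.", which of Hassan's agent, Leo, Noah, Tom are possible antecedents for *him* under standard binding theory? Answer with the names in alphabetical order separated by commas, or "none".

*him* is a pronoun; Principle B requires it to be free in its binding domain — the matrix clause.
— Hassan's agent: subject of the clause headed by 'said'; is c-commanded by the pronoun; coreference would bind this R-expression — blocked (Principle C).
— Leo: subject of the clause headed by 'claimed'; is c-commanded by the pronoun; coreference would bind this R-expression — blocked (Principle C).
— Noah: subject of the matrix clause; c-commands the pronoun within its binding domain — blocked (Principle B).
— Tom: subject of the clause headed by 'told'; is c-commanded by the pronoun; coreference would bind this R-expression — blocked (Principle C).

none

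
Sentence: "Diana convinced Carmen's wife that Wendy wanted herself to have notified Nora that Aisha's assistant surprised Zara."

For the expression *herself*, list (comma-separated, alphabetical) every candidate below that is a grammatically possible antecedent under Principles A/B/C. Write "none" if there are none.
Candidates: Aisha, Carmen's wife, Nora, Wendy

*herself* is a reflexive; Principle A requires it to be bound within its binding domain — the clause headed by 'wanted'.
— Aisha: possessor inside the subject DP of the clause headed by 'surprised'; does not c-command the reflexive — cannot bind it (Principle A).
— Carmen's wife: object of the matrix clause; c-commands the reflexive but lies outside its binding domain — cannot bind it (Principle A).
— Nora: object of the clause headed by 'notified'; does not c-command the reflexive — cannot bind it (Principle A).
— Wendy: subject of the clause headed by 'wanted'; c-commands the reflexive within its binding domain — allowed (Principle A).

Wendy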